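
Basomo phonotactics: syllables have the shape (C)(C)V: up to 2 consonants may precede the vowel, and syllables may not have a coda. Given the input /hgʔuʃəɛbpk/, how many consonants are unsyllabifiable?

Under (C)(C)V, the unsyllabifiable consonants are /h/, /b/, /p/, /k/ (no codas are permitted; onsets may contain at most 2 consonants).

4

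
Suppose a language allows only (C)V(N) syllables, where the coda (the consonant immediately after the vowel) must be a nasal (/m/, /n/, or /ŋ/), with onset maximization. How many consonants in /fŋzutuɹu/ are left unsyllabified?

The consonants /f/, /ŋ/ cannot be parsed into a legal (C)V(N) syllable (only a nasal (/m/, /n/, or /ŋ/) is licensed in coda position; onsets are limited to one consonant).

2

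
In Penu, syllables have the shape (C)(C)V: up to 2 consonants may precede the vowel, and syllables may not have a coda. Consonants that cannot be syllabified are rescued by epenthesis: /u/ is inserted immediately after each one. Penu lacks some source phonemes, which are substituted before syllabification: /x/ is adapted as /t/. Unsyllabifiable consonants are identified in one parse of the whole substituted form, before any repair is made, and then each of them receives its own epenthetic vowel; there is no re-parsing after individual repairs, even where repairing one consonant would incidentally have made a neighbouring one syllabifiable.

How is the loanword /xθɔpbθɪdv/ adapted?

Substitution: /x/ → /t/, giving /tθɔpbθɪdv/.
The consonants /p/, /d/, /v/ cannot be parsed into a legal (C)(C)V syllable (no codas are permitted; onsets may contain at most 2 consonants).
Each unlicensed consonant becomes the onset of a new syllable: /p/ → /pu/, /d/ → /du/, /v/ → /vu/.

tθɔpubθɪduvu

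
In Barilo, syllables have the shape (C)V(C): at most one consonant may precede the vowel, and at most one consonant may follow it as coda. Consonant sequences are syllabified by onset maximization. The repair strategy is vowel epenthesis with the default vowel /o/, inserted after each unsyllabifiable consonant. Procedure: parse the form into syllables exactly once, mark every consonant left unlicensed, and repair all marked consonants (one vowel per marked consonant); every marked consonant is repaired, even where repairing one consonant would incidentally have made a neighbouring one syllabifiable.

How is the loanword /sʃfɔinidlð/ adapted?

soʃofɔinidloðo

The consonants /s/, /ʃ/, /l/, /ð/ cannot be parsed into a legal (C)V(C) syllable (at most one coda consonant is licensed; onsets are limited to one consonant).
Inserting the epenthetic vowel yields /s/ → /so/, /ʃ/ → /ʃo/, /l/ → /lo/, /ð/ → /ðo/.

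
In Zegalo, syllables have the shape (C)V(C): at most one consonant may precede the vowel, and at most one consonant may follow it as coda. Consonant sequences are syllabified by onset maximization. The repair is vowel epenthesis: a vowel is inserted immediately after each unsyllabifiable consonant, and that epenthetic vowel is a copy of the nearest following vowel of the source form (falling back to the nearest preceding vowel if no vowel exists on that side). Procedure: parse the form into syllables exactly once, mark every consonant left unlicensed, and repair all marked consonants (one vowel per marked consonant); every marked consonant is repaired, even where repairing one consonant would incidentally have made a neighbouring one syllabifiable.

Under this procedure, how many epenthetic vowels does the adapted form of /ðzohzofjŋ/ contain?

The unsyllabifiable consonants are /ð/, /j/, /ŋ/; each receives one epenthetic vowel.

3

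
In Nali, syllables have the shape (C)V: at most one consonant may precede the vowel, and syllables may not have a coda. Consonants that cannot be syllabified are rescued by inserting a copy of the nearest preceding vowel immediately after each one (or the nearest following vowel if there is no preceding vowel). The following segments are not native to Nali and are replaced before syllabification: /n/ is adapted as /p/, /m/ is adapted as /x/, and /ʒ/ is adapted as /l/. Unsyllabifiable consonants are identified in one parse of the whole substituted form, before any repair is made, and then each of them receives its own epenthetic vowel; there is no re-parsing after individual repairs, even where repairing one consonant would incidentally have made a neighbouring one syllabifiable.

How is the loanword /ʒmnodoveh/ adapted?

Substitution: /ʒ/ → /l/, /m/ → /x/, /n/ → /p/, giving /lxpodoveh/.
The consonants /l/, /x/, /h/ cannot be parsed into a legal (C)V syllable (no codas are permitted; onsets are limited to one consonant).
Inserting the epenthetic vowel yields /l/ → /lo/, /x/ → /xo/, /h/ → /he/.

loxopodovehe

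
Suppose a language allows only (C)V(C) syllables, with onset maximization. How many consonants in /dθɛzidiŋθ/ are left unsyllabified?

2

Syllabifying with onset maximization leaves /d/, /θ/ stranded (at most one coda consonant is licensed; onsets are limited to one consonant).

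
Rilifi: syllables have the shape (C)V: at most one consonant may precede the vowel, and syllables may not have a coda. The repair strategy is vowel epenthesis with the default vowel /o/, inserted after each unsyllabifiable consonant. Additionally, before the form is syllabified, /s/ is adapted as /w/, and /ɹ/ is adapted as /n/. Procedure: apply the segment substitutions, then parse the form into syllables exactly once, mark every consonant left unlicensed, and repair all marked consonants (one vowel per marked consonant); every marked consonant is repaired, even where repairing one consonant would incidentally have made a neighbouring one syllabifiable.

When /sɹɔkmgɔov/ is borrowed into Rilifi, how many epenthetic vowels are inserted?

4

After substitution the input is /wnɔkmgɔov/.
The unsyllabifiable consonants are /w/, /k/, /m/, /v/; each receives one epenthetic vowel.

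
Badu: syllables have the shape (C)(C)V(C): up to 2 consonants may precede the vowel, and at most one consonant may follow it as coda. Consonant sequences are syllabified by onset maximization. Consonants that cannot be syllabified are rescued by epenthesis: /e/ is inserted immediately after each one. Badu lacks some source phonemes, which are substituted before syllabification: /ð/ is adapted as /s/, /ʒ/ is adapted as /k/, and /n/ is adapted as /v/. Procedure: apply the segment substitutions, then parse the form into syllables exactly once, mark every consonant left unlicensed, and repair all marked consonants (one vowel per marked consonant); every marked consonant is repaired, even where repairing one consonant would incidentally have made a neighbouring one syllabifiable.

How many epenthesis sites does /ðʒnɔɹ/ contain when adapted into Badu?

After substitution the input is /skvɔɹ/.
The unsyllabifiable consonants are /s/; each receives one epenthetic vowel.

1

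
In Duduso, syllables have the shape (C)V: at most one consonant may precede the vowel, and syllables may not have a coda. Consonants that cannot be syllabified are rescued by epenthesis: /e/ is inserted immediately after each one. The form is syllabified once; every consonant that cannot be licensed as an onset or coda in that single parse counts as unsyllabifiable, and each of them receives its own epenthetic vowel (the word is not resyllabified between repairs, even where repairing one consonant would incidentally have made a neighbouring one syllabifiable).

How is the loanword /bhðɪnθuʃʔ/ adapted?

The consonants /b/, /h/, /n/, /ʃ/, /ʔ/ cannot be parsed into a legal (C)V syllable (no codas are permitted; onsets are limited to one consonant).
Epenthesis after each stranded consonant: /b/ → /be/, /h/ → /he/, /n/ → /ne/, /ʃ/ → /ʃe/, /ʔ/ → /ʔe/.

beheðɪneθuʃeʔe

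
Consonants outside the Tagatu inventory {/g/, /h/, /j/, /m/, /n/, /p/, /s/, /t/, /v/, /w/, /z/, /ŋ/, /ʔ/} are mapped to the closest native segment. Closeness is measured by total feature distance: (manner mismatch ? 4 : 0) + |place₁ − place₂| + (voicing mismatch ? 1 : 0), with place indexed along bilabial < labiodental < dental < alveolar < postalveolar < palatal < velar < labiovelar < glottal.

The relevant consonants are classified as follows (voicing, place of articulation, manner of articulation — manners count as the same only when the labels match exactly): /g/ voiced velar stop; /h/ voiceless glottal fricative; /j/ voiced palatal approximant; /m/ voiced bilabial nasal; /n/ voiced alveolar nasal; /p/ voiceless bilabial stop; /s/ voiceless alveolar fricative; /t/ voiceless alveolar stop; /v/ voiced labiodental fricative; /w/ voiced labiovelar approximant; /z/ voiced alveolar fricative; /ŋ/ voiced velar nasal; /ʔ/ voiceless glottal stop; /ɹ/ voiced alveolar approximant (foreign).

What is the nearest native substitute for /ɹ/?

/j/ is closest: same manner (approximant), place distance 2 (alveolar→palatal), same voicing; total 2. Next closest is /n/ at distance 4.

j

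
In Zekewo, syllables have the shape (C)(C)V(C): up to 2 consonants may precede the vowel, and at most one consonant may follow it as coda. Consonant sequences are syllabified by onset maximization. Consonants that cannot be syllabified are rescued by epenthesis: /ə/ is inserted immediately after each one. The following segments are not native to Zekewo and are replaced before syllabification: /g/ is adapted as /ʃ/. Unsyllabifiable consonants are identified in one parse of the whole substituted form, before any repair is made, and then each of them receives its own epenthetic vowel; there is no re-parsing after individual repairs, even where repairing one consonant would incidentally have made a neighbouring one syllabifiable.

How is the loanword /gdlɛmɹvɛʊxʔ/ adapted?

ʃədlɛmɹvɛʊxʔə

Substitution: /g/ → /ʃ/, giving /ʃdlɛmɹvɛʊxʔ/.
Syllabifying with onset maximization leaves /ʃ/, /ʔ/ stranded (at most one coda consonant is licensed; onsets may contain at most 2 consonants).
Inserting the epenthetic vowel yields /ʃ/ → /ʃə/, /ʔ/ → /ʔə/.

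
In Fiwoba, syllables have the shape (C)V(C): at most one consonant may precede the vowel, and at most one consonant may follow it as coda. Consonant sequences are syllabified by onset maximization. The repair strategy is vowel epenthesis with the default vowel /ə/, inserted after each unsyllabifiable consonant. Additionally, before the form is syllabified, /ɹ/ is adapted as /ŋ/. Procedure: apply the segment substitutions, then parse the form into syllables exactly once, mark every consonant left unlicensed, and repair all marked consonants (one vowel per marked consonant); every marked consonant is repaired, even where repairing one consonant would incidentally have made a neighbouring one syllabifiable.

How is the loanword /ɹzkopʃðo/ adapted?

Substitution: /ɹ/ → /ŋ/, giving /ŋzkopʃðo/.
Syllabifying with onset maximization leaves /ŋ/, /z/, /ʃ/ stranded (at most one coda consonant is licensed; onsets are limited to one consonant).
Inserting the epenthetic vowel yields /ŋ/ → /ŋə/, /z/ → /zə/, /ʃ/ → /ʃə/.

ŋəzəkopʃəðo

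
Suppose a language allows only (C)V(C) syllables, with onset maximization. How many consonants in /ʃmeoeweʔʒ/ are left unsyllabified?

Syllabifying with onset maximization leaves /ʃ/, /ʒ/ stranded (at most one coda consonant is licensed; onsets are limited to one consonant).

2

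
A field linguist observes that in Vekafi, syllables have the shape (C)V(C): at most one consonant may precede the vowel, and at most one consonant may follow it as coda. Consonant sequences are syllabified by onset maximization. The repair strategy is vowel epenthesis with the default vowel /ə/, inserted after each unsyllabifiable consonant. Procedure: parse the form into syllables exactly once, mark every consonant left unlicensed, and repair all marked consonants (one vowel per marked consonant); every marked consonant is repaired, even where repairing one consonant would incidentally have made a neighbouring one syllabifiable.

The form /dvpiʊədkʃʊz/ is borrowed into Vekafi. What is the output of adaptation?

dəvəpiʊədkəʃʊz

Syllabifying with onset maximization leaves /d/, /v/, /k/ stranded (at most one coda consonant is licensed; onsets are limited to one consonant).
Inserting the epenthetic vowel yields /d/ → /də/, /v/ → /və/, /k/ → /kə/.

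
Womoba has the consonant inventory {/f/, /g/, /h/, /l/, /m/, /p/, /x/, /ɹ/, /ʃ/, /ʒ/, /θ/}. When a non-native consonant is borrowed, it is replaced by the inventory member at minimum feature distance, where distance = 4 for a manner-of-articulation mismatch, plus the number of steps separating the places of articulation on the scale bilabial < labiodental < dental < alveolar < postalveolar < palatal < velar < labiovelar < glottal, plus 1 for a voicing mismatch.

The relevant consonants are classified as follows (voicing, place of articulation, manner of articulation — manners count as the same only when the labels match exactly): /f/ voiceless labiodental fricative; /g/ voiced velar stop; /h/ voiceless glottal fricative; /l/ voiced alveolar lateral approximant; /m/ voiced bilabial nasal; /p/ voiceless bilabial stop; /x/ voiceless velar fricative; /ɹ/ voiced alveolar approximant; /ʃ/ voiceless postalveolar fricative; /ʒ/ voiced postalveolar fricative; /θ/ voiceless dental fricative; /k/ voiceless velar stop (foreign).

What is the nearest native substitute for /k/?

/g/ is closest: same manner (stop), place distance 0 (velar→velar), voicing differs (+1); total 1. Next closest is /x/ at distance 4.

g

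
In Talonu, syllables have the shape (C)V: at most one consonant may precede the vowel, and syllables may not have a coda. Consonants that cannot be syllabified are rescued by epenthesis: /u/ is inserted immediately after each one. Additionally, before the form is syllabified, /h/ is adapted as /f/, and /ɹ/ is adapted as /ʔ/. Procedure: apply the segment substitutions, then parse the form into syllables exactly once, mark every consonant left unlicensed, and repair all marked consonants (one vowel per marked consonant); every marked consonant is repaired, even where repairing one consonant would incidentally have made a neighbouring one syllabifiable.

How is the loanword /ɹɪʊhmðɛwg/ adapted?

Substitution: /ɹ/ → /ʔ/, /h/ → /f/, giving /ʔɪʊfmðɛwg/.
Syllabifying with onset maximization leaves /f/, /m/, /w/, /g/ stranded (no codas are permitted; onsets are limited to one consonant).
Epenthesis after each stranded consonant: /f/ → /fu/, /m/ → /mu/, /w/ → /wu/, /g/ → /gu/.

ʔɪʊfumuðɛwugu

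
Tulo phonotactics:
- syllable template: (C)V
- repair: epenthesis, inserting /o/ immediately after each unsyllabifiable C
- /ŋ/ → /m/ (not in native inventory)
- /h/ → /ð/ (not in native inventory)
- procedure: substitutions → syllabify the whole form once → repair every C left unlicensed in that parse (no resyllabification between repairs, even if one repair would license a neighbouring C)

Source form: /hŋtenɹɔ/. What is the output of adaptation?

ðomotenoɹɔ

Substitution: /h/ → /ð/, /ŋ/ → /m/, giving /ðmtenɹɔ/.
Syllabifying with onset maximization leaves /ð/, /m/, /n/ stranded (no codas are permitted; onsets are limited to one consonant).
Inserting the epenthetic vowel yields /ð/ → /ðo/, /m/ → /mo/, /n/ → /no/.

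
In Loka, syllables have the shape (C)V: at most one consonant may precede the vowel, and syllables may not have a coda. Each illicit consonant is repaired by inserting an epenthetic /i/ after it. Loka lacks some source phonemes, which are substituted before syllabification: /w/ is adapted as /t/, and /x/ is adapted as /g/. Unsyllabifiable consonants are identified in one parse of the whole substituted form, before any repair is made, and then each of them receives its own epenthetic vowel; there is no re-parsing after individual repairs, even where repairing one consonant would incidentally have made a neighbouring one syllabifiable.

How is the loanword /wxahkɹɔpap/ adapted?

tigahikiɹɔpapi

Substitution: /w/ → /t/, /x/ → /g/, giving /tgahkɹɔpap/.
Under (C)V, the unsyllabifiable consonants are /t/, /h/, /k/, /p/ (no codas are permitted; onsets are limited to one consonant).
Epenthesis after each stranded consonant: /t/ → /ti/, /h/ → /hi/, /k/ → /ki/, /p/ → /pi/.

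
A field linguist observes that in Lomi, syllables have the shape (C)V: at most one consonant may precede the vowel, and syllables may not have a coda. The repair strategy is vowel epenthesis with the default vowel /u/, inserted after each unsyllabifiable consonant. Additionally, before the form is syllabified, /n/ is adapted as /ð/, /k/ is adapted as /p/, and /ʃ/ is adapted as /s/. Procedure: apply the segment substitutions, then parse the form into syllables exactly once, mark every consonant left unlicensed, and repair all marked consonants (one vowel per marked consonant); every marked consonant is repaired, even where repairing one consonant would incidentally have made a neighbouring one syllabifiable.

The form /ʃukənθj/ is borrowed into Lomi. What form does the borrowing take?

supəðuθuju

Substitution: /ʃ/ → /s/, /k/ → /p/, /n/ → /ð/, giving /supəðθj/.
Under (C)V, the unsyllabifiable consonants are /ð/, /θ/, /j/ (no codas are permitted; onsets are limited to one consonant).
Inserting the epenthetic vowel yields /ð/ → /ðu/, /θ/ → /θu/, /j/ → /ju/.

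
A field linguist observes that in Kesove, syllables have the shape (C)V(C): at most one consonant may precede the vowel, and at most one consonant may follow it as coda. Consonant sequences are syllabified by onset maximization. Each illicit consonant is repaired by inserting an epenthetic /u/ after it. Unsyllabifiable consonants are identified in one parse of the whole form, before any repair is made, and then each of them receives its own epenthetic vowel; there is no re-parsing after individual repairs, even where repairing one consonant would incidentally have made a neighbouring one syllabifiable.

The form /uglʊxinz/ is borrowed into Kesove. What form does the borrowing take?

Syllabifying with onset maximization leaves /z/ stranded (at most one coda consonant is licensed; onsets are limited to one consonant).
Each unlicensed consonant becomes the onset of a new syllable: /z/ → /zu/.

uglʊxinzu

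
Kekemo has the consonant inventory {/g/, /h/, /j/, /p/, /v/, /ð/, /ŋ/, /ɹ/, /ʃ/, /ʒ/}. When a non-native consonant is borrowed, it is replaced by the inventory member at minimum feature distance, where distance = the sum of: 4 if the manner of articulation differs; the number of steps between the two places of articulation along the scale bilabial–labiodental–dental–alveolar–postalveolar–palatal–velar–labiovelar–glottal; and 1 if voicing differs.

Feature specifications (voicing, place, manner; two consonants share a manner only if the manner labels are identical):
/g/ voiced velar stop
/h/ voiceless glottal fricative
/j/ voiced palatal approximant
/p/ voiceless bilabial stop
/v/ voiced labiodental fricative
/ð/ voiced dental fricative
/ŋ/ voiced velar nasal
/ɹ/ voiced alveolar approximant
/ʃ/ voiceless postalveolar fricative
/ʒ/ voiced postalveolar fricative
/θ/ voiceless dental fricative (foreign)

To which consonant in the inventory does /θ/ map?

/ð/ is closest: same manner (fricative), place distance 0 (dental→dental), voicing differs (+1); total 1. Next closest is /v/ at distance 2.

ð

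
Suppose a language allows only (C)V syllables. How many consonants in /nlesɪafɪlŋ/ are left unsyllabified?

3

Syllabifying with onset maximization leaves /n/, /l/, /ŋ/ stranded (no codas are permitted; onsets are limited to one consonant).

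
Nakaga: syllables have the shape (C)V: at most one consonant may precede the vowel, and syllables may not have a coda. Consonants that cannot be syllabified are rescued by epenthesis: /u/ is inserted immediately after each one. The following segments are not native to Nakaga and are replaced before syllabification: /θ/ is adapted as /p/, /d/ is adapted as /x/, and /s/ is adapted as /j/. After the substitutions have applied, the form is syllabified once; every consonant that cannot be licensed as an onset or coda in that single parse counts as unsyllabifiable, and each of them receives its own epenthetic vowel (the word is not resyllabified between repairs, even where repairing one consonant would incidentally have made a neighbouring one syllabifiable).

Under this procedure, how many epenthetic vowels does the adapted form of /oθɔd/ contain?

After substitution the input is /opɔx/.
The unsyllabifiable consonants are /x/; each receives one epenthetic vowel.

1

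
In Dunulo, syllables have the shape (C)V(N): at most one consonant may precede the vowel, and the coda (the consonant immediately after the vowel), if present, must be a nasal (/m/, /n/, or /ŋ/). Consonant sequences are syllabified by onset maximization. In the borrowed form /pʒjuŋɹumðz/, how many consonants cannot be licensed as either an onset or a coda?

The consonants /p/, /ʒ/, /ð/, /z/ cannot be parsed into a legal (C)V(N) syllable (only a nasal (/m/, /n/, or /ŋ/) is licensed in coda position; onsets are limited to one consonant).

4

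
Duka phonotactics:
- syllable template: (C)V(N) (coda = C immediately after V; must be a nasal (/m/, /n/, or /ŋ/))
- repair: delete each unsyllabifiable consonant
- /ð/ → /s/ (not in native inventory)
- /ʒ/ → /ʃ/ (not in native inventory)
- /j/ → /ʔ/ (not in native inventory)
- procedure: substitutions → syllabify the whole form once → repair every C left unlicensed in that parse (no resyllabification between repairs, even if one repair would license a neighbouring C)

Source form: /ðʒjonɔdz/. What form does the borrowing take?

ʔonɔ

Substitution: /ð/ → /s/, /ʒ/ → /ʃ/, /j/ → /ʔ/, giving /sʃʔonɔdz/.
The consonants /s/, /ʃ/, /d/, /z/ cannot be parsed into a legal (C)V(N) syllable (only a nasal (/m/, /n/, or /ŋ/) is licensed in coda position; onsets are limited to one consonant).
Deletion applies to /s/, /ʃ/, /d/, /z/.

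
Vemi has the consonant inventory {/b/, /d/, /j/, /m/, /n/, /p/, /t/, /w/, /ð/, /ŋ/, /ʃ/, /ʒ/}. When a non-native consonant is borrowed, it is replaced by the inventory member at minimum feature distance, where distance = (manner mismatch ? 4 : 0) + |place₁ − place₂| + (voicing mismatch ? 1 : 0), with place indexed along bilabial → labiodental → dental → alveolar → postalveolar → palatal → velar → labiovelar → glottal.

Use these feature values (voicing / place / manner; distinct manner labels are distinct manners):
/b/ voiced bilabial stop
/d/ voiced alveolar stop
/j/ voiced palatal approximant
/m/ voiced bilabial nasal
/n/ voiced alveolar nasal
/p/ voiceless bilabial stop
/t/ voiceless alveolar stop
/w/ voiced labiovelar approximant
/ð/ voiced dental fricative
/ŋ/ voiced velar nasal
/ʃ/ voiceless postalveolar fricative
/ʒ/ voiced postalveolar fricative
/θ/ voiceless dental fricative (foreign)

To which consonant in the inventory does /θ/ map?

ð

/ð/ is closest: same manner (fricative), place distance 0 (dental→dental), voicing differs (+1); total 1. Next closest is /ʃ/ at distance 2.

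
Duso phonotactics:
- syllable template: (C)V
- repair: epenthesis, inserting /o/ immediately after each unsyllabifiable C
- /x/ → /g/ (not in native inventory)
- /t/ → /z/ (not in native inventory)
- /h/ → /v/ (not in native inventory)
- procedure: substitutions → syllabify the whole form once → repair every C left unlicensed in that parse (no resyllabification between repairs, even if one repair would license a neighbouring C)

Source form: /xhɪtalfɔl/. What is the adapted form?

govɪzalofɔlo

Substitution: /x/ → /g/, /h/ → /v/, /t/ → /z/, giving /gvɪzalfɔl/.
Syllabifying with onset maximization leaves /g/, /l/, /l/ stranded (no codas are permitted; onsets are limited to one consonant).
Epenthesis after each stranded consonant: /g/ → /go/, /l/ → /lo/, /l/ → /lo/.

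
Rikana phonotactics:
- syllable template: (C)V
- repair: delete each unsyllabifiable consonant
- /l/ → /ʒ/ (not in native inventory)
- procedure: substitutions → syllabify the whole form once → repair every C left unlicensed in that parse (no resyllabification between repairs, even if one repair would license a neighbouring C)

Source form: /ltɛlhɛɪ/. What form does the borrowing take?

tɛhɛɪ

Substitution: /l/ → /ʒ/, giving /ʒtɛʒhɛɪ/.
The consonants /ʒ/, /ʒ/ cannot be parsed into a legal (C)V syllable (no codas are permitted; onsets are limited to one consonant).
Deleting the stranded consonants removes /ʒ/, /ʒ/.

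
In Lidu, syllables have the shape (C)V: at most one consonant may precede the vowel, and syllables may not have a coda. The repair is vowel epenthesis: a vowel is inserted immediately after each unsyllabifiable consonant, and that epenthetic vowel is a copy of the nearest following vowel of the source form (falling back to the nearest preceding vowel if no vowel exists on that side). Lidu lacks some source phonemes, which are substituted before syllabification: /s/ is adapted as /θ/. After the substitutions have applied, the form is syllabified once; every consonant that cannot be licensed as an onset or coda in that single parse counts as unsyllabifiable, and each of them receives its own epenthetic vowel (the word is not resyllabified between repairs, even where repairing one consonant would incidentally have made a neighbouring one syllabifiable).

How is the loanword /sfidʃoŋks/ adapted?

θifidoʃoŋokoθo

Substitution: /s/ → /θ/, giving /θfidʃoŋkθ/.
Syllabifying with onset maximization leaves /θ/, /d/, /ŋ/, /k/, /θ/ stranded (no codas are permitted; onsets are limited to one consonant).
Each unlicensed consonant becomes the onset of a new syllable: /θ/ → /θi/, /d/ → /do/, /ŋ/ → /ŋo/, /k/ → /ko/, /θ/ → /θo/.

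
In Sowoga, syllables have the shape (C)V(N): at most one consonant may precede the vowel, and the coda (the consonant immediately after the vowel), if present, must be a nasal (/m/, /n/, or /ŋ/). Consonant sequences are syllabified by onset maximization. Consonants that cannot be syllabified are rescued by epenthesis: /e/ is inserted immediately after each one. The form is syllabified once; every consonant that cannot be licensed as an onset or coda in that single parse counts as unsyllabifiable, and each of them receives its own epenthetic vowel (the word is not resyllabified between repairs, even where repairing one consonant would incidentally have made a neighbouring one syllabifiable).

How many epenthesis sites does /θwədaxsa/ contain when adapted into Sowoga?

The unsyllabifiable consonants are /θ/, /x/; each receives one epenthetic vowel.

2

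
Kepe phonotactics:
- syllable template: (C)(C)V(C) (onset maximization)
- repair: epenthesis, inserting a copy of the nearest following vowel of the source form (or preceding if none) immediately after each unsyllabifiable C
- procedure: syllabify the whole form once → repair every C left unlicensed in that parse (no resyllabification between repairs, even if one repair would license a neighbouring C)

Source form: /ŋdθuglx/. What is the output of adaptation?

ŋudθugluxu

Under (C)(C)V(C), the unsyllabifiable consonants are /ŋ/, /l/, /x/ (at most one coda consonant is licensed; onsets may contain at most 2 consonants).
Inserting the epenthetic vowel yields /ŋ/ → /ŋu/, /l/ → /lu/, /x/ → /xu/.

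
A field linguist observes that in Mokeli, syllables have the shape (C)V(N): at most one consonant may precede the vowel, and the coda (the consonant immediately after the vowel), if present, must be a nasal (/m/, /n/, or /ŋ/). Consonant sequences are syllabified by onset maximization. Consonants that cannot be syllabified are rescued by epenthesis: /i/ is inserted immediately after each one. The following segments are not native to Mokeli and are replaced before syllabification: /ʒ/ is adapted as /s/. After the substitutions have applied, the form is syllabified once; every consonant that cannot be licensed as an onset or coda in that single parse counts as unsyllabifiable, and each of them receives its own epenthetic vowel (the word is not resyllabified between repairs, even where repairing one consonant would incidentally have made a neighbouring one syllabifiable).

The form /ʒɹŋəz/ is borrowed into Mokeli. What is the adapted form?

siɹiŋəzi

Substitution: /ʒ/ → /s/, giving /sɹŋəz/.
Syllabifying with onset maximization leaves /s/, /ɹ/, /z/ stranded (only a nasal (/m/, /n/, or /ŋ/) is licensed in coda position; onsets are limited to one consonant).
Each unlicensed consonant becomes the onset of a new syllable: /s/ → /si/, /ɹ/ → /ɹi/, /z/ → /zi/.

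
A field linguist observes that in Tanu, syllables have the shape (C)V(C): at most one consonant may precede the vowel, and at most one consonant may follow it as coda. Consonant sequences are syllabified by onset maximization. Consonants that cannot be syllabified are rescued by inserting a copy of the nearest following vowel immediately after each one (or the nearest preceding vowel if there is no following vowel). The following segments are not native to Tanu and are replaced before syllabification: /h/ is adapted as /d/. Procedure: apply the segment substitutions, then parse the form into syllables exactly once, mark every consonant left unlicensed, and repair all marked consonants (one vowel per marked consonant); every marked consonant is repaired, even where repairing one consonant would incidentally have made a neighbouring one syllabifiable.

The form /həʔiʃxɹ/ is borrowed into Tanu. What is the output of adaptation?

Substitution: /h/ → /d/, giving /dəʔiʃxɹ/.
Under (C)V(C), the unsyllabifiable consonants are /x/, /ɹ/ (at most one coda consonant is licensed; onsets are limited to one consonant).
Each unlicensed consonant becomes the onset of a new syllable: /x/ → /xi/, /ɹ/ → /ɹi/.

dəʔiʃxiɹi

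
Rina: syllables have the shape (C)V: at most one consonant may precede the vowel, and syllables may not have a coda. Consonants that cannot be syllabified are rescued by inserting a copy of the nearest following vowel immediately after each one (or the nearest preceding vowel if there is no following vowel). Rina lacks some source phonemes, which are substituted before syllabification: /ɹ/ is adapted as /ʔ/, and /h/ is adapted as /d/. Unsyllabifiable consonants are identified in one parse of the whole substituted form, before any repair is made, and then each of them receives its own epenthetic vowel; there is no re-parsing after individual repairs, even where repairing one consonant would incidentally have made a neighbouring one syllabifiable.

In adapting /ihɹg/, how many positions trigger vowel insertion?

3

After substitution the input is /idʔg/.
The unsyllabifiable consonants are /d/, /ʔ/, /g/; each receives one epenthetic vowel.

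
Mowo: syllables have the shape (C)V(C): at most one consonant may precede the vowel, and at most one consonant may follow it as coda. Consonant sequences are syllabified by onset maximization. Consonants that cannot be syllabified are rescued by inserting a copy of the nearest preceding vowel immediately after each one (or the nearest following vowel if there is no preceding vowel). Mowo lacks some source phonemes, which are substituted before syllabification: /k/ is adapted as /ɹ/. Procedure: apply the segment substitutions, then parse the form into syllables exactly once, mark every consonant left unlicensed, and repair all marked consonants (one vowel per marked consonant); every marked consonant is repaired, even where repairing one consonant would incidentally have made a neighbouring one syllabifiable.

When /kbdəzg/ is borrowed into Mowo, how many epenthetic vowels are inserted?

After substitution the input is /ɹbdəzg/.
The unsyllabifiable consonants are /ɹ/, /b/, /g/; each receives one epenthetic vowel.

3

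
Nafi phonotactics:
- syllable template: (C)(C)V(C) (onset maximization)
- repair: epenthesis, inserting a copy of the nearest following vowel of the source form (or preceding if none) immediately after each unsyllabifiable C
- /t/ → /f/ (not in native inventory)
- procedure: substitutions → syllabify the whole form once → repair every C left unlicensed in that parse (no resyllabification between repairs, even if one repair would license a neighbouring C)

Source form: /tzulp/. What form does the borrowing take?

Substitution: /t/ → /f/, giving /fzulp/.
The consonants /p/ cannot be parsed into a legal (C)(C)V(C) syllable (at most one coda consonant is licensed; onsets may contain at most 2 consonants).
Inserting the epenthetic vowel yields /p/ → /pu/.

fzulpu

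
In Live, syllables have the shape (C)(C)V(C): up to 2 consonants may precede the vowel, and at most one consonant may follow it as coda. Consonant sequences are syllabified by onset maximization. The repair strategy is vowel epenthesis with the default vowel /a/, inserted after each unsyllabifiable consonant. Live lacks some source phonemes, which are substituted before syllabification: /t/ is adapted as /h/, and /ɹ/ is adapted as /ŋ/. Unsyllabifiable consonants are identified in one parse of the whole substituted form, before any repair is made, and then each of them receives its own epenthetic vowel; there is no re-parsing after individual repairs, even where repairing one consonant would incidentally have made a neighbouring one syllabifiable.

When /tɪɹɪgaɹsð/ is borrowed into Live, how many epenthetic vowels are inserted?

After substitution the input is /hɪŋɪgaŋsð/.
The unsyllabifiable consonants are /s/, /ð/; each receives one epenthetic vowel.

2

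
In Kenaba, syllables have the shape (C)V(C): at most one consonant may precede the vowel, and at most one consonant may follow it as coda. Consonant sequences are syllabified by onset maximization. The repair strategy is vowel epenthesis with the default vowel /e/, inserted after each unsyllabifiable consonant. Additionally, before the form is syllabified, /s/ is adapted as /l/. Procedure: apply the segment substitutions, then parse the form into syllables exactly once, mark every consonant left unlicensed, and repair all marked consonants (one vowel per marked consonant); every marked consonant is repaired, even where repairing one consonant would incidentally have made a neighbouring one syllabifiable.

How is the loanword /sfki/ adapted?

lefeki

Substitution: /s/ → /l/, giving /lfki/.
The consonants /l/, /f/ cannot be parsed into a legal (C)V(C) syllable (at most one coda consonant is licensed; onsets are limited to one consonant).
Inserting the epenthetic vowel yields /l/ → /le/, /f/ → /fe/.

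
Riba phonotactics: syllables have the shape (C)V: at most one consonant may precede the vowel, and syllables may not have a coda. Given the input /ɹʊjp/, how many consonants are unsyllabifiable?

The consonants /j/, /p/ cannot be parsed into a legal (C)V syllable (no codas are permitted; onsets are limited to one consonant).

2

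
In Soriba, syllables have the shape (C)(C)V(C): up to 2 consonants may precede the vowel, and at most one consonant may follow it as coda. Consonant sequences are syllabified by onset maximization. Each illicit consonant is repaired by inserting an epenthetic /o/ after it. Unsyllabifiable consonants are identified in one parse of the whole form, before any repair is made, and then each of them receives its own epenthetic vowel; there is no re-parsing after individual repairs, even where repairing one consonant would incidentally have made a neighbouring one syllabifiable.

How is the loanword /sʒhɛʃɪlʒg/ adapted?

The consonants /s/, /ʒ/, /g/ cannot be parsed into a legal (C)(C)V(C) syllable (at most one coda consonant is licensed; onsets may contain at most 2 consonants).
Inserting the epenthetic vowel yields /s/ → /so/, /ʒ/ → /ʒo/, /g/ → /go/.

soʒhɛʃɪlʒogo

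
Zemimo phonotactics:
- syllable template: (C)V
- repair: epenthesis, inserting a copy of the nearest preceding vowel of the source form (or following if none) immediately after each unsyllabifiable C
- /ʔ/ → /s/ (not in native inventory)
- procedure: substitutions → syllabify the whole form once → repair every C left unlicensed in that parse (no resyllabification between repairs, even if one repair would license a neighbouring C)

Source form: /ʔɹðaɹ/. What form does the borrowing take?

Substitution: /ʔ/ → /s/, giving /sɹðaɹ/.
Under (C)V, the unsyllabifiable consonants are /s/, /ɹ/, /ɹ/ (no codas are permitted; onsets are limited to one consonant).
Inserting the epenthetic vowel yields /s/ → /sa/, /ɹ/ → /ɹa/, /ɹ/ → /ɹa/.

saɹaðaɹa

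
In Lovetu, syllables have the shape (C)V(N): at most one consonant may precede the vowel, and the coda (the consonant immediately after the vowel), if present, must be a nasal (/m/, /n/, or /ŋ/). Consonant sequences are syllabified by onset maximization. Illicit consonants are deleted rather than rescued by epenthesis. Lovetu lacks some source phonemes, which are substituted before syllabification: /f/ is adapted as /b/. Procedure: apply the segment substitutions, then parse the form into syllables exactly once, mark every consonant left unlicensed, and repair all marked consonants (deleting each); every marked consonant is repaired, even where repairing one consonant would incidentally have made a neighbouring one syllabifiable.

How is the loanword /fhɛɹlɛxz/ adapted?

hɛlɛ

Substitution: /f/ → /b/, giving /bhɛɹlɛxz/.
Syllabifying with onset maximization leaves /b/, /ɹ/, /x/, /z/ stranded (only a nasal (/m/, /n/, or /ŋ/) is licensed in coda position; onsets are limited to one consonant).
Deleting the stranded consonants removes /b/, /ɹ/, /x/, /z/.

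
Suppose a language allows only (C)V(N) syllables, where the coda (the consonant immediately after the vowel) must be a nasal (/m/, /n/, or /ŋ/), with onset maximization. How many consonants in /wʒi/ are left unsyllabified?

1

The consonants /w/ cannot be parsed into a legal (C)V(N) syllable (only a nasal (/m/, /n/, or /ŋ/) is licensed in coda position; onsets are limited to one consonant).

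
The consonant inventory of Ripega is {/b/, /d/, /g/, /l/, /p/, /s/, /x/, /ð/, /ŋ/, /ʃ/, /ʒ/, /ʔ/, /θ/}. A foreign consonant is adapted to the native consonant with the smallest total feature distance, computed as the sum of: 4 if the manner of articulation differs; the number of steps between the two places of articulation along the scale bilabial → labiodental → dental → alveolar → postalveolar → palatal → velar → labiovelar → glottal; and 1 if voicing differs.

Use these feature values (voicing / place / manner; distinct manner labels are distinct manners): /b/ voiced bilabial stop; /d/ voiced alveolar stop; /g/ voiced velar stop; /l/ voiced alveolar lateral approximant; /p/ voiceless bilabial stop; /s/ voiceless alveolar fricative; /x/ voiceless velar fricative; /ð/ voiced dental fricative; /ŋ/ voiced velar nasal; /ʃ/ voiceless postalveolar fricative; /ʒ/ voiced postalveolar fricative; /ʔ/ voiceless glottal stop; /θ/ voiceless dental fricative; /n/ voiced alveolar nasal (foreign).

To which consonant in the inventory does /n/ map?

ŋ

/ŋ/ is closest: same manner (nasal), place distance 3 (alveolar→velar), same voicing; total 3. Next closest is /d/ at distance 4.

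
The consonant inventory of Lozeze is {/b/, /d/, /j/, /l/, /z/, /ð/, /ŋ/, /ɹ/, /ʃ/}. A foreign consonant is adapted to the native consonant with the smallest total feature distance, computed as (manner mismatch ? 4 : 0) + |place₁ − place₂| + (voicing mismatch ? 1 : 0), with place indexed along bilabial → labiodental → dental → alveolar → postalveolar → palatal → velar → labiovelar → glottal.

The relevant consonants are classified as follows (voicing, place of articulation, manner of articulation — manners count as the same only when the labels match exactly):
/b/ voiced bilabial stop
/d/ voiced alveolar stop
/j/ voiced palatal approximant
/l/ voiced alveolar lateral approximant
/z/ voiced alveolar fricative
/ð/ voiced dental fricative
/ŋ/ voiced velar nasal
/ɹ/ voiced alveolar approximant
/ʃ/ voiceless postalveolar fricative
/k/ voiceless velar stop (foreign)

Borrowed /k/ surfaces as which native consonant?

d

/d/ is closest: same manner (stop), place distance 3 (velar→alveolar), voicing differs (+1); total 4. Next closest is /ŋ/ at distance 5.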